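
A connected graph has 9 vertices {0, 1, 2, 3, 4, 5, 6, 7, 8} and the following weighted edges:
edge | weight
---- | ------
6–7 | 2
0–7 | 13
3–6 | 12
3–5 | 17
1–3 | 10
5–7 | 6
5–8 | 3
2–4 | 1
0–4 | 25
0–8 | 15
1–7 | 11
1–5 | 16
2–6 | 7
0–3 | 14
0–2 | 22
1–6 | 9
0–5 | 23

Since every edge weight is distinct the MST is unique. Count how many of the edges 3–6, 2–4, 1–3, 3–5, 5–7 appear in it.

3

Kruskal's algorithm — process edges by increasing weight (ties by edge label):
2–4 (1): add — endpoints in different components.
6–7 (2): add — endpoints in different components.
5–8 (3): add — endpoints in different components.
5–7 (6): add — endpoints in different components.
2–6 (7): add — endpoints in different components.
1–6 (9): add — endpoints in different components.
1–3 (10): add — endpoints in different components.
1–7 (11): skip — 1 and 7 already connected.
3–6 (12): skip — 3 and 6 already connected.
0–7 (13): add — endpoints in different components.
MST edge set: {2–4, 6–7, 5–8, 5–7, 2–6, 1–6, 1–3, 0–7}.
Of the listed edges, {2–4, 1–3, 5–7} are in the MST → 3.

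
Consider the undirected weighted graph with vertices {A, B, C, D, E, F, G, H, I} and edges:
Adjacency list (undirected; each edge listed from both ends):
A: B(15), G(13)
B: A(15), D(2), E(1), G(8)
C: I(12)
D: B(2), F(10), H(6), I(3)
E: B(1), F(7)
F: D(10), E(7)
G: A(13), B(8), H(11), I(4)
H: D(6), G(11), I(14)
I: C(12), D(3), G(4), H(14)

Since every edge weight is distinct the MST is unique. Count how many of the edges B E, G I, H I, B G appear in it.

Kruskal's algorithm — process edges by increasing weight (ties by edge label):
B E (1): add — endpoints in different components.
B D (2): add — endpoints in different components.
D I (3): add — endpoints in different components.
G I (4): add — endpoints in different components.
D H (6): add — endpoints in different components.
E F (7): add — endpoints in different components.
B G (8): skip — B and G already connected.
D F (10): skip — D and F already connected.
G H (11): skip — G and H already connected.
C I (12): add — endpoints in different components.
A G (13): add — endpoints in different components.
MST edge set: {B E, B D, D I, G I, D H, E F, C I, A G}.
Of the listed edges, {B E, G I} are in the MST → 2.

2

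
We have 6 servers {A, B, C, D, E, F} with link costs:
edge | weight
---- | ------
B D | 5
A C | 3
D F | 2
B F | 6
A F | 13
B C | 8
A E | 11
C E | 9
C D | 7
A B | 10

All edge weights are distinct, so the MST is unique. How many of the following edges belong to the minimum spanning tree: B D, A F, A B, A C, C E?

3

Kruskal: consider edges lightest-first.
D F (2): add. Components now {A} {B} {C} {D,F} {E}
A C (3): add. Components now {A,C} {B} {D,F} {E}
B D (5): add. Components now {A,C} {B,D,F} {E}
B F (6): skip — B and F already connected.
C D (7): add. Components now {A,B,C,D,F} {E}
B C (8): skip — B and C already connected.
C E (9): add. Components now {A,B,C,D,E,F}
MST edge set: {D F, A C, B D, C D, C E}.
Of the listed edges, {B D, A C, C E} are in the MST → 3.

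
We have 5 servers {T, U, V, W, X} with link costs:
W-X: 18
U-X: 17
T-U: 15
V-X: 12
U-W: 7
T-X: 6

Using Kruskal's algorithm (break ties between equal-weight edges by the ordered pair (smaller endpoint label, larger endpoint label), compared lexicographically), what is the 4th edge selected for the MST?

Sort edges by weight, then run Kruskal:
T-X (6): add — endpoints in different components.
U-W (7): add — endpoints in different components.
V-X (12): add — endpoints in different components.
T-U (15): add — endpoints in different components.
The 4th edge added is T-U.

T-U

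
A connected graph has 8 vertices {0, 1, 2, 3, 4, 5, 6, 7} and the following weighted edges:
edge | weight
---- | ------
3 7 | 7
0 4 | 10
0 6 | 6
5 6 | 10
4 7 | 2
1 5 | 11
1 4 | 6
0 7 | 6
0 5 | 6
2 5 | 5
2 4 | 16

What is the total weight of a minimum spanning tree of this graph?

38

Grow the tree from 2 using Prim:
Step 1: cheapest edge leaving the tree is 2 5 (5); add 5.
Step 2: cheapest edge leaving the tree is 0 5 (6); add 0.
Step 3: cheapest edge leaving the tree is 0 6 (6); add 6.
Step 4: cheapest edge leaving the tree is 0 7 (6); add 7.
Step 5: cheapest edge leaving the tree is 4 7 (2); add 4.
Step 6: cheapest edge leaving the tree is 1 4 (6); add 1.
Step 7: cheapest edge leaving the tree is 3 7 (7); add 3.
MST edges: 2 5, 0 5, 0 6, 0 7, 4 7, 1 4, 3 7; total weight 5+6+6+6+2+6+7 = 38.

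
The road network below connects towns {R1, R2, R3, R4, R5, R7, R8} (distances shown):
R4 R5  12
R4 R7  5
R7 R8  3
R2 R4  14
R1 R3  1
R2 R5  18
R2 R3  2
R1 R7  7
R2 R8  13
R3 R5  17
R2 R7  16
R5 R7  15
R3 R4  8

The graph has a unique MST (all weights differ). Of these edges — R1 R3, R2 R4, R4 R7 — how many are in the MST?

Kruskal's algorithm — process edges by increasing weight (ties by edge label):
R1 R3 (1): add. Components now {R1,R3} {R2} {R8} {R7} {R4} {R5}
R2 R3 (2): add. Components now {R1,R2,R3} {R8} {R7} {R4} {R5}
R7 R8 (3): add. Components now {R1,R2,R3} {R7,R8} {R4} {R5}
R4 R7 (5): add. Components now {R1,R2,R3} {R4,R7,R8} {R5}
R1 R7 (7): add. Components now {R1,R2,R3,R4,R7,R8} {R5}
R3 R4 (8): skip — R3 and R4 already connected.
R4 R5 (12): add. Components now {R1,R2,R3,R4,R5,R7,R8}
MST edge set: {R1 R3, R2 R3, R7 R8, R4 R7, R1 R7, R4 R5}.
Of the listed edges, {R1 R3, R4 R7} are in the MST → 2.

2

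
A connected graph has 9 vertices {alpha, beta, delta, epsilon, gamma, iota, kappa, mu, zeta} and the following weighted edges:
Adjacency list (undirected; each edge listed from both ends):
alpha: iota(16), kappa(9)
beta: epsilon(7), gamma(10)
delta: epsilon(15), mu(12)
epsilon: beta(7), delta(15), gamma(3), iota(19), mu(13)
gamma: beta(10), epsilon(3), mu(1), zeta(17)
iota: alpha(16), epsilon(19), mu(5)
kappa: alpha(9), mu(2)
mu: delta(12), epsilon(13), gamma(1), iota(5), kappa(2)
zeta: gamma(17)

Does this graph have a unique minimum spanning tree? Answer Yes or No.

Yes

Sort edges by weight, then run Kruskal:
gamma–mu (1): add — endpoints in different components.
kappa–mu (2): add — endpoints in different components.
epsilon–gamma (3): add — endpoints in different components.
iota–mu (5): add — endpoints in different components.
beta–epsilon (7): add — endpoints in different components.
alpha–kappa (9): add — endpoints in different components.
beta–gamma (10): skip — beta and gamma already connected.
delta–mu (12): add — endpoints in different components.
epsilon–mu (13): skip — mu and epsilon already connected.
delta–epsilon (15): skip — delta and epsilon already connected.
alpha–iota (16): skip — iota and alpha already connected.
gamma–zeta (17): add — endpoints in different components.
Every non-tree edge has weight strictly greater than the heaviest edge on the tree path between its endpoints, so the MST is unique.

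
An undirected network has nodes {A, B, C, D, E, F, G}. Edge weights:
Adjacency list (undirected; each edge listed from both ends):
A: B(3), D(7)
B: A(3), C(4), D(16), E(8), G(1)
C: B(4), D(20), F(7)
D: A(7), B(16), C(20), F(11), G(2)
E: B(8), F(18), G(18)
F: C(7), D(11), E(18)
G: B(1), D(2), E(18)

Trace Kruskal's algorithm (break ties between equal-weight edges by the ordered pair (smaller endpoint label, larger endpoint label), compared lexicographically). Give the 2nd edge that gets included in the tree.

D-G

Kruskal's algorithm — process edges by increasing weight (ties by edge label):
B G (1): add — endpoints in different components.
D G (2): add — endpoints in different components.
A B (3): add — endpoints in different components.
B C (4): add — endpoints in different components.
A D (7): skip — A and D already connected.
C F (7): add — endpoints in different components.
B E (8): add — endpoints in different components.
The 2nd edge added is D G.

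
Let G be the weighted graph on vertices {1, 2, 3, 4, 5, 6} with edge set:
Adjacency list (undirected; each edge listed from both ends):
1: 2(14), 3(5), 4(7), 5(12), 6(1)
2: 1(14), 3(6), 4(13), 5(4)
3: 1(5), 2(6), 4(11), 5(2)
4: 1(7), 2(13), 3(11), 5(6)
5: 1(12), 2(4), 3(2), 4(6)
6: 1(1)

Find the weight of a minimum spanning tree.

Kruskal: consider edges lightest-first.
1-6 (1): add — endpoints in different components.
3-5 (2): add — endpoints in different components.
2-5 (4): add — endpoints in different components.
1-3 (5): add — endpoints in different components.
2-3 (6): skip — 2 and 3 already connected.
4-5 (6): add — endpoints in different components.
MST edges: 1-6, 3-5, 2-5, 1-3, 4-5; total weight 1+2+4+5+6 = 18.

18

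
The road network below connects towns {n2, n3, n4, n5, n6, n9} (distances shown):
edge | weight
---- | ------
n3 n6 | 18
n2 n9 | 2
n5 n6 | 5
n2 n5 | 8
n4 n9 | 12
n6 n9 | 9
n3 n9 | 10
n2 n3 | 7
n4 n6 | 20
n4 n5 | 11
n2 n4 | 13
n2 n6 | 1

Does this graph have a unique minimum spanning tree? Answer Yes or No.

Sort edges by weight, then run Kruskal:
n2 n6 (1): add — endpoints in different components.
n2 n9 (2): add — endpoints in different components.
n5 n6 (5): add — endpoints in different components.
n2 n3 (7): add — endpoints in different components.
n2 n5 (8): skip — n5 and n2 already connected.
n6 n9 (9): skip — n9 and n6 already connected.
n3 n9 (10): skip — n9 and n3 already connected.
n4 n5 (11): add — endpoints in different components.
Every non-tree edge has weight strictly greater than the heaviest edge on the tree path between its endpoints, so the MST is unique.

Yes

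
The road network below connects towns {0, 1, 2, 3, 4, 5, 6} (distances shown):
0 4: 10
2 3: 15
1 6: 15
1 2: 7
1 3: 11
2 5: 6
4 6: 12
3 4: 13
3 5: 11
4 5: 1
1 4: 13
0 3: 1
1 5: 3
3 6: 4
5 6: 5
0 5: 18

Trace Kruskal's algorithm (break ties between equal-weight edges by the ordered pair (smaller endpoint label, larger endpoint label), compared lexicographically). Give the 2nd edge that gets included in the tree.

Kruskal: consider edges lightest-first.
0 3 (1): add — endpoints in different components.
4 5 (1): add — endpoints in different components.
1 5 (3): add — endpoints in different components.
3 6 (4): add — endpoints in different components.
5 6 (5): add — endpoints in different components.
2 5 (6): add — endpoints in different components.
The 2nd edge added is 4 5.

4-5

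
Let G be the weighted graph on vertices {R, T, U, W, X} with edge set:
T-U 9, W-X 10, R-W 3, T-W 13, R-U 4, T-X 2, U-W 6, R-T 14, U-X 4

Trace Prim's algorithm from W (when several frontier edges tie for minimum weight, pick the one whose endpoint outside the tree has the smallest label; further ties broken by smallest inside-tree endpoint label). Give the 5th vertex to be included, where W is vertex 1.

Grow the tree from W using Prim:
Step 1: frontier [R-W 3, U-W 6, W-X 10, T-W 13] → take R-W (3); add R.
Step 2: frontier [R-U 4, R-T 14, U-W 6, W-X 10, T-W 13] → take R-U (4); add U.
Step 3: frontier [R-T 14, U-X 4, T-U 9, W-X 10, T-W 13] → take U-X (4); add X.
Step 4: frontier [R-T 14, T-U 9, T-W 13, T-X 2] → take T-X (2); add T.
Vertex order: W, R, U, X, T. The 5th vertex is T.

T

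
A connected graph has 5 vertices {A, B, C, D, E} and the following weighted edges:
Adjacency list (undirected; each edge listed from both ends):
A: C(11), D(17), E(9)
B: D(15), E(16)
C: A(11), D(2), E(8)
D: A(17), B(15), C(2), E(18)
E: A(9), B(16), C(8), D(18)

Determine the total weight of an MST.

Sort edges by weight, then run Kruskal:
C—D (2): add. Components now {A} {B} {C,D} {E}
C—E (8): add. Components now {A} {B} {C,D,E}
A—E (9): add. Components now {A,C,D,E} {B}
A—C (11): skip — A and C already connected.
B—D (15): add. Components now {A,B,C,D,E}
MST edges: C—D, C—E, A—E, B—D; total weight 2+8+9+15 = 34.

34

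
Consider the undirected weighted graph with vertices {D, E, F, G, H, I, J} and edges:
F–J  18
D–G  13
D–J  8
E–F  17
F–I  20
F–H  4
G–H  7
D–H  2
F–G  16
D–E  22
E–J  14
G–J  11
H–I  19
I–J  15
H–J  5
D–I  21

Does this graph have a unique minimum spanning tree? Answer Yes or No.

Sort edges by weight, then run Kruskal:
D–H (2): add. Components now {D,H} {E} {F} {G} {I} {J}
F–H (4): add. Components now {D,F,H} {E} {G} {I} {J}
H–J (5): add. Components now {D,F,H,J} {E} {G} {I}
G–H (7): add. Components now {D,F,G,H,J} {E} {I}
D–J (8): skip — D and J already connected.
G–J (11): skip — G and J already connected.
D–G (13): skip — D and G already connected.
E–J (14): add. Components now {D,E,F,G,H,J} {I}
I–J (15): add. Components now {D,E,F,G,H,I,J}
Every non-tree edge has weight strictly greater than the heaviest edge on the tree path between its endpoints, so the MST is unique.

Yes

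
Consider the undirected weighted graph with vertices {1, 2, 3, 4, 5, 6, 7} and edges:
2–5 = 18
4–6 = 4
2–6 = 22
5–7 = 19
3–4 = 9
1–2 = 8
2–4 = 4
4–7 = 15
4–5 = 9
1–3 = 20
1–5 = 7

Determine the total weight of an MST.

47

Prim, starting at 7.
Step 1: frontier [4–7 15, 5–7 19] → take 4–7 (15); add 4.
Step 2: frontier [2–4 4, 4–6 4, 3–4 9, 4–5 9, 5–7 19] → take 2–4 (4); add 2.
Step 3: frontier [1–2 8, 2–5 18, 2–6 22, 4–6 4, 3–4 9, 4–5 9, 5–7 19] → take 4–6 (4); add 6.
Step 4: frontier [1–2 8, 2–5 18, 3–4 9, 4–5 9, 5–7 19] → take 1–2 (8); add 1.
Step 5: frontier [1–5 7, 1–3 20, 2–5 18, 3–4 9, 4–5 9, 5–7 19] → take 1–5 (7); add 5.
Step 6: frontier [1–3 20, 3–4 9] → take 3–4 (9); add 3.
MST edges: 4–7, 2–4, 4–6, 1–2, 1–5, 3–4; total weight 15+4+4+8+7+9 = 47.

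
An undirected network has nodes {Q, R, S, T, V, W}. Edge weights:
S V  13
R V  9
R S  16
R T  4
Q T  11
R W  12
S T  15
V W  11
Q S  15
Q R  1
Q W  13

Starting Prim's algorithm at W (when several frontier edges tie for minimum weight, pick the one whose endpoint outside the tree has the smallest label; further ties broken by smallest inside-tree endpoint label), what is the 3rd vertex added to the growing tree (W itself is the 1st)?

Prim's algorithm from W:
Step 1: cheapest edge leaving the tree is V W (11); add V.
Step 2: cheapest edge leaving the tree is R V (9); add R.
Step 3: cheapest edge leaving the tree is Q R (1); add Q.
Step 4: cheapest edge leaving the tree is R T (4); add T.
Step 5: cheapest edge leaving the tree is S V (13); add S.
Vertex order: W, V, R, Q, T, S. The 3rd vertex is R.

R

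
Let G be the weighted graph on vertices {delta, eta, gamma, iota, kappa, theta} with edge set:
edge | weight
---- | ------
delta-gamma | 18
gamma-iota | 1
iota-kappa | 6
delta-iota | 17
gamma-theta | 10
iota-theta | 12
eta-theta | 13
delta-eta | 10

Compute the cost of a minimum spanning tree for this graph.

Prim, starting at kappa.
Step 1: frontier [iota-kappa 6] → take iota-kappa (6); add iota.
Step 2: frontier [gamma-iota 1, iota-theta 12, delta-iota 17] → take gamma-iota (1); add gamma.
Step 3: frontier [gamma-theta 10, delta-gamma 18, iota-theta 12, delta-iota 17] → take gamma-theta (10); add theta.
Step 4: frontier [delta-gamma 18, delta-iota 17, eta-theta 13] → take eta-theta (13); add eta.
Step 5: frontier [delta-eta 10, delta-gamma 18, delta-iota 17] → take delta-eta (10); add delta.
MST edges: iota-kappa, gamma-iota, gamma-theta, eta-theta, delta-eta; total weight 6+1+10+13+10 = 40.

40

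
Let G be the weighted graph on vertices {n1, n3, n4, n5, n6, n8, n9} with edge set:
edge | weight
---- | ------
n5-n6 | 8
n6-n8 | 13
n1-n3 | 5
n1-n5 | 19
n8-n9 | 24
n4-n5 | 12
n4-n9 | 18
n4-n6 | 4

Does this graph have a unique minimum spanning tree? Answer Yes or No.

Yes

Kruskal's algorithm — process edges by increasing weight (ties by edge label):
n4-n6 (4): add — endpoints in different components.
n1-n3 (5): add — endpoints in different components.
n5-n6 (8): add — endpoints in different components.
n4-n5 (12): skip — n4 and n5 already connected.
n6-n8 (13): add — endpoints in different components.
n4-n9 (18): add — endpoints in different components.
n1-n5 (19): add — endpoints in different components.
Every non-tree edge has weight strictly greater than the heaviest edge on the tree path between its endpoints, so the MST is unique.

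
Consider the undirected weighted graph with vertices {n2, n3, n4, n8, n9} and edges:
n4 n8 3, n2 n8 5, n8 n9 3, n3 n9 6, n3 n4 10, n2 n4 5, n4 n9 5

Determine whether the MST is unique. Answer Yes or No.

No

Kruskal's algorithm — process edges by increasing weight (ties by edge label):
n4 n8 (3): add. Components now {n4,n8} {n9} {n3} {n2}
n8 n9 (3): add. Components now {n4,n8,n9} {n3} {n2}
n2 n4 (5): add. Components now {n2,n4,n8,n9} {n3}
n2 n8 (5): skip — n8 and n2 already connected.
n4 n9 (5): skip — n9 and n4 already connected.
n3 n9 (6): add. Components now {n2,n3,n4,n8,n9}
Non-tree edge n2 n8 has weight 5, equal to the heaviest edge on its tree cycle — swapping gives another MST of the same weight. Not unique.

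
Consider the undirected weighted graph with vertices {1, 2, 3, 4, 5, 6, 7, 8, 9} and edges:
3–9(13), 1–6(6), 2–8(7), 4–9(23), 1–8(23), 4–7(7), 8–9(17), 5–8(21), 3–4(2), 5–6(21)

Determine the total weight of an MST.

Kruskal's algorithm — process edges by increasing weight (ties by edge label):
3–4 (2): add — endpoints in different components.
1–6 (6): add — endpoints in different components.
2–8 (7): add — endpoints in different components.
4–7 (7): add — endpoints in different components.
3–9 (13): add — endpoints in different components.
8–9 (17): add — endpoints in different components.
5–6 (21): add — endpoints in different components.
5–8 (21): add — endpoints in different components.
MST edges: 3–4, 1–6, 2–8, 4–7, 3–9, 8–9, 5–6, 5–8; total weight 2+6+7+7+13+17+21+21 = 94.

94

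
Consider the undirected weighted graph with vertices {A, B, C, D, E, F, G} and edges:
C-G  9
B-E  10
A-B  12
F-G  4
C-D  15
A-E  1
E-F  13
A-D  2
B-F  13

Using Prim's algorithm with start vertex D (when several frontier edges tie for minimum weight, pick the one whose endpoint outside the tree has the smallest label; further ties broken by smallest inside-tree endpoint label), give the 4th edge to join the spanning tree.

B-F

Prim's algorithm from D:
Step 1: frontier [A-D 2, C-D 15] → take A-D (2); add A.
Step 2: frontier [A-E 1, A-B 12, C-D 15] → take A-E (1); add E.
Step 3: frontier [A-B 12, C-D 15, B-E 10, E-F 13] → take B-E (10); add B.
Step 4: frontier [B-F 13, C-D 15, E-F 13] → take B-F (13); add F.
Step 5: frontier [C-D 15, F-G 4] → take F-G (4); add G.
Step 6: frontier [C-D 15, C-G 9] → take C-G (9); add C.
The 4th edge added is B-F.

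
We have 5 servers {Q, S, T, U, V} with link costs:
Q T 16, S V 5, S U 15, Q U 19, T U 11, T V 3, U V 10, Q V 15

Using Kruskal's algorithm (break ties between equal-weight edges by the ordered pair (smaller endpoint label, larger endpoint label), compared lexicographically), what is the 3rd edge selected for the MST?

U-V

Kruskal: consider edges lightest-first.
T V (3): add — endpoints in different components.
S V (5): add — endpoints in different components.
U V (10): add — endpoints in different components.
T U (11): skip — T and U already connected.
Q V (15): add — endpoints in different components.
The 3rd edge added is U V.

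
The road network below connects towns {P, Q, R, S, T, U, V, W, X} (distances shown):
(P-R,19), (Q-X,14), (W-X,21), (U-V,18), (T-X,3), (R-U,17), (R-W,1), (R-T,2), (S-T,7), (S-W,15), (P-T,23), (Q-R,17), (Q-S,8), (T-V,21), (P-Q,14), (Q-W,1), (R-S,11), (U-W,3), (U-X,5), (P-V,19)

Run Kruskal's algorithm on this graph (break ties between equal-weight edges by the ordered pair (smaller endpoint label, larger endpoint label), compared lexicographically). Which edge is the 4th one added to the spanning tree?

T-X

Kruskal's algorithm — process edges by increasing weight (ties by edge label):
Q-W (1): add — endpoints in different components.
R-W (1): add — endpoints in different components.
R-T (2): add — endpoints in different components.
T-X (3): add — endpoints in different components.
U-W (3): add — endpoints in different components.
U-X (5): skip — X and U already connected.
S-T (7): add — endpoints in different components.
Q-S (8): skip — Q and S already connected.
R-S (11): skip — R and S already connected.
P-Q (14): add — endpoints in different components.
Q-X (14): skip — Q and X already connected.
S-W (15): skip — S and W already connected.
Q-R (17): skip — Q and R already connected.
R-U (17): skip — R and U already connected.
U-V (18): add — endpoints in different components.
The 4th edge added is T-X.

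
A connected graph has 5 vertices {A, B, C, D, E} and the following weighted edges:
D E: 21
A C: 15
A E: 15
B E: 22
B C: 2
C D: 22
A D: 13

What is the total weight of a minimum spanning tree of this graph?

Grow the tree from B using Prim:
Step 1: cheapest edge leaving the tree is B C (2); add C.
Step 2: cheapest edge leaving the tree is A C (15); add A.
Step 3: cheapest edge leaving the tree is A D (13); add D.
Step 4: cheapest edge leaving the tree is A E (15); add E.
MST edges: B C, A C, A D, A E; total weight 2+15+13+15 = 45.

45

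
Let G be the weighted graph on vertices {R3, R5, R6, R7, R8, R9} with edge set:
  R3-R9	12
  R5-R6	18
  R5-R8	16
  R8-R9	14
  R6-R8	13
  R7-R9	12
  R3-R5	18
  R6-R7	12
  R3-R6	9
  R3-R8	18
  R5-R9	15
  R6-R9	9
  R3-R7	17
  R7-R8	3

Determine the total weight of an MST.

48

Grow the tree from R6 using Prim:
Step 1: frontier [R3-R6 9, R6-R9 9, R6-R7 12, R6-R8 13, R5-R6 18] → take R3-R6 (9); add R3.
Step 2: frontier [R3-R9 12, R3-R7 17, R3-R5 18, R3-R8 18, R6-R9 9, R6-R7 12, R6-R8 13, R5-R6 18] → take R6-R9 (9); add R9.
Step 3: frontier [R3-R7 17, R3-R5 18, R3-R8 18, R6-R7 12, R6-R8 13, R5-R6 18, R7-R9 12, R8-R9 14, R5-R9 15] → take R6-R7 (12); add R7.
Step 4: frontier [R3-R5 18, R3-R8 18, R6-R8 13, R5-R6 18, R7-R8 3, R8-R9 14, R5-R9 15] → take R7-R8 (3); add R8.
Step 5: frontier [R3-R5 18, R5-R6 18, R5-R8 16, R5-R9 15] → take R5-R9 (15); add R5.
MST edges: R3-R6, R6-R9, R6-R7, R7-R8, R5-R9; total weight 9+9+12+3+15 = 48.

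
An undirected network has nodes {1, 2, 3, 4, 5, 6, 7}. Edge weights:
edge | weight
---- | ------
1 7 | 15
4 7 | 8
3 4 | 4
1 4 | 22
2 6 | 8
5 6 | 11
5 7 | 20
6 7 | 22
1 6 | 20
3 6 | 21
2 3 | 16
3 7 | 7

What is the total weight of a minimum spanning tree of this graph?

61

Kruskal: consider edges lightest-first.
3 4 (4): add — endpoints in different components.
3 7 (7): add — endpoints in different components.
2 6 (8): add — endpoints in different components.
4 7 (8): skip — 4 and 7 already connected.
5 6 (11): add — endpoints in different components.
1 7 (15): add — endpoints in different components.
2 3 (16): add — endpoints in different components.
MST edges: 3 4, 3 7, 2 6, 5 6, 1 7, 2 3; total weight 4+7+8+11+15+16 = 61.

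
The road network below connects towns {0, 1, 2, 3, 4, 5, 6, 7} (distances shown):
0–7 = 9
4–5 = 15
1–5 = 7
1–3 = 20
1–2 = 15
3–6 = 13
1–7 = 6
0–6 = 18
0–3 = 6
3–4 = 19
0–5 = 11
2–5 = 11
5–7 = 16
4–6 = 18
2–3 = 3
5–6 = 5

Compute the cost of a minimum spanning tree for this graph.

Kruskal's algorithm — process edges by increasing weight (ties by edge label):
2–3 (3): add — endpoints in different components.
5–6 (5): add — endpoints in different components.
0–3 (6): add — endpoints in different components.
1–7 (6): add — endpoints in different components.
1–5 (7): add — endpoints in different components.
0–7 (9): add — endpoints in different components.
0–5 (11): skip — 0 and 5 already connected.
2–5 (11): skip — 2 and 5 already connected.
3–6 (13): skip — 3 and 6 already connected.
1–2 (15): skip — 1 and 2 already connected.
4–5 (15): add — endpoints in different components.
MST edges: 2–3, 5–6, 0–3, 1–7, 1–5, 0–7, 4–5; total weight 3+5+6+6+7+9+15 = 51.

51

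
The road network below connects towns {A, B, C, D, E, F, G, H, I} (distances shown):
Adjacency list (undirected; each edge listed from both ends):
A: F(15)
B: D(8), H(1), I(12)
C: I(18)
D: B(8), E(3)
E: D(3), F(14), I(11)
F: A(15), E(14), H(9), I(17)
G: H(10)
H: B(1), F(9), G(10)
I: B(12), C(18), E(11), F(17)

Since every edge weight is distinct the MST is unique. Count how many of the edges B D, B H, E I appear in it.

Kruskal: consider edges lightest-first.
B H (1): add — endpoints in different components.
D E (3): add — endpoints in different components.
B D (8): add — endpoints in different components.
F H (9): add — endpoints in different components.
G H (10): add — endpoints in different components.
E I (11): add — endpoints in different components.
B I (12): skip — B and I already connected.
E F (14): skip — E and F already connected.
A F (15): add — endpoints in different components.
F I (17): skip — F and I already connected.
C I (18): add — endpoints in different components.
MST edge set: {B H, D E, B D, F H, G H, E I, A F, C I}.
Of the listed edges, {B D, B H, E I} are in the MST → 3.

3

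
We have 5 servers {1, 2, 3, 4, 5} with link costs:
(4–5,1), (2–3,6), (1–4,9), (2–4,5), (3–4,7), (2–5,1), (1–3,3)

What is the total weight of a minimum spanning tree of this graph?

11

Prim's algorithm from 2:
Step 1: cheapest edge leaving the tree is 2–5 (1); add 5.
Step 2: cheapest edge leaving the tree is 4–5 (1); add 4.
Step 3: cheapest edge leaving the tree is 2–3 (6); add 3.
Step 4: cheapest edge leaving the tree is 1–3 (3); add 1.
MST edges: 2–5, 4–5, 2–3, 1–3; total weight 1+1+6+3 = 11.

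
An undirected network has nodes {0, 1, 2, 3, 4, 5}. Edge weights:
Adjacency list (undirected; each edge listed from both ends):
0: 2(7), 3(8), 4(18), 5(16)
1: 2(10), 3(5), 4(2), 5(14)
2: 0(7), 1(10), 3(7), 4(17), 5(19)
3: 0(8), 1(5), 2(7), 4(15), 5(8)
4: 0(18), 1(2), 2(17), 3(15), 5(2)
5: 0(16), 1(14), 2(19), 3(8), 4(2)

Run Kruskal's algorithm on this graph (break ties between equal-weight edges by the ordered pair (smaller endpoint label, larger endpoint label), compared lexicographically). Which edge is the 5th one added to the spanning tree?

2-3

Kruskal's algorithm — process edges by increasing weight (ties by edge label):
1 4 (2): add — endpoints in different components.
4 5 (2): add — endpoints in different components.
1 3 (5): add — endpoints in different components.
0 2 (7): add — endpoints in different components.
2 3 (7): add — endpoints in different components.
The 5th edge added is 2 3.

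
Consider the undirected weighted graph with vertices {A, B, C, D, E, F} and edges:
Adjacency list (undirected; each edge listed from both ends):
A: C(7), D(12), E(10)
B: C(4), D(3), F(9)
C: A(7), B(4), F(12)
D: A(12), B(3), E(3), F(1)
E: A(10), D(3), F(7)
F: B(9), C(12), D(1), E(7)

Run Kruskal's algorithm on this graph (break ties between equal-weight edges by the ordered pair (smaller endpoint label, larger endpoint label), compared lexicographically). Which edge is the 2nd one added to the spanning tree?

Sort edges by weight, then run Kruskal:
D F (1): add — endpoints in different components.
B D (3): add — endpoints in different components.
D E (3): add — endpoints in different components.
B C (4): add — endpoints in different components.
A C (7): add — endpoints in different components.
The 2nd edge added is B D.

B-D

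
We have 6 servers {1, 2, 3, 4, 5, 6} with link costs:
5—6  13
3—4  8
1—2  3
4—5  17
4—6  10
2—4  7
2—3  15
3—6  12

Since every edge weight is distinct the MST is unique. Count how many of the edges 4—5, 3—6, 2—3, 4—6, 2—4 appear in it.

Sort edges by weight, then run Kruskal:
1—2 (3): add — endpoints in different components.
2—4 (7): add — endpoints in different components.
3—4 (8): add — endpoints in different components.
4—6 (10): add — endpoints in different components.
3—6 (12): skip — 3 and 6 already connected.
5—6 (13): add — endpoints in different components.
MST edge set: {1—2, 2—4, 3—4, 4—6, 5—6}.
Of the listed edges, {4—6, 2—4} are in the MST → 2.

2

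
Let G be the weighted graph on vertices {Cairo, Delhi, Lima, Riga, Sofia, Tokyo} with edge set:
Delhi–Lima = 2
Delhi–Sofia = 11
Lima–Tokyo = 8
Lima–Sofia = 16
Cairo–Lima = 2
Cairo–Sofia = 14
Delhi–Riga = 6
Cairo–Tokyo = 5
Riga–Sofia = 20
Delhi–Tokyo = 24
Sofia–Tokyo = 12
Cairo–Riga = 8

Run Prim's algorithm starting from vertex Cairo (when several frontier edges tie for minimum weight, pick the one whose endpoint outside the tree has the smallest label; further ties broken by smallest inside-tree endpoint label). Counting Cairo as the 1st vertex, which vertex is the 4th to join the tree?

Prim, starting at Cairo.
Step 1: cheapest edge leaving the tree is Cairo–Lima (2); add Lima.
Step 2: cheapest edge leaving the tree is Delhi–Lima (2); add Delhi.
Step 3: cheapest edge leaving the tree is Cairo–Tokyo (5); add Tokyo.
Step 4: cheapest edge leaving the tree is Delhi–Riga (6); add Riga.
Step 5: cheapest edge leaving the tree is Delhi–Sofia (11); add Sofia.
Vertex order: Cairo, Lima, Delhi, Tokyo, Riga, Sofia. The 4th vertex is Tokyo.

Tokyo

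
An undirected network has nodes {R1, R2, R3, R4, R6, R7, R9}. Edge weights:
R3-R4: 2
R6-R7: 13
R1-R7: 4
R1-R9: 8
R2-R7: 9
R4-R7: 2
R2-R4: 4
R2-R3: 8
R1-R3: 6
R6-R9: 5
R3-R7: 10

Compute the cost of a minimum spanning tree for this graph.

Sort edges by weight, then run Kruskal:
R3-R4 (2): add — endpoints in different components.
R4-R7 (2): add — endpoints in different components.
R1-R7 (4): add — endpoints in different components.
R2-R4 (4): add — endpoints in different components.
R6-R9 (5): add — endpoints in different components.
R1-R3 (6): skip — R1 and R3 already connected.
R1-R9 (8): add — endpoints in different components.
MST edges: R3-R4, R4-R7, R1-R7, R2-R4, R6-R9, R1-R9; total weight 2+2+4+4+5+8 = 25.

25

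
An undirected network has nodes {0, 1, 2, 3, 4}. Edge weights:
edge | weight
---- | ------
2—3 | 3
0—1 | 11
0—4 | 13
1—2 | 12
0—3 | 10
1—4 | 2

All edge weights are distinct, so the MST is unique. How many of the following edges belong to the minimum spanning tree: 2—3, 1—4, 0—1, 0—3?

4

Kruskal's algorithm — process edges by increasing weight (ties by edge label):
1—4 (2): add — endpoints in different components.
2—3 (3): add — endpoints in different components.
0—3 (10): add — endpoints in different components.
0—1 (11): add — endpoints in different components.
MST edge set: {1—4, 2—3, 0—3, 0—1}.
Of the listed edges, {2—3, 1—4, 0—1, 0—3} are in the MST → 4.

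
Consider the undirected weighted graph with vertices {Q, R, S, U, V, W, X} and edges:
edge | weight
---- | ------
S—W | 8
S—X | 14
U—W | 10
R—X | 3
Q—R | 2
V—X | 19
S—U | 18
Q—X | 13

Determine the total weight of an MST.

56

Grow the tree from V using Prim:
Step 1: frontier [V—X 19] → take V—X (19); add X.
Step 2: frontier [R—X 3, Q—X 13, S—X 14] → take R—X (3); add R.
Step 3: frontier [Q—R 2, Q—X 13, S—X 14] → take Q—R (2); add Q.
Step 4: frontier [S—X 14] → take S—X (14); add S.
Step 5: frontier [S—W 8, S—U 18] → take S—W (8); add W.
Step 6: frontier [S—U 18, U—W 10] → take U—W (10); add U.
MST edges: V—X, R—X, Q—R, S—X, S—W, U—W; total weight 19+3+2+14+8+10 = 56.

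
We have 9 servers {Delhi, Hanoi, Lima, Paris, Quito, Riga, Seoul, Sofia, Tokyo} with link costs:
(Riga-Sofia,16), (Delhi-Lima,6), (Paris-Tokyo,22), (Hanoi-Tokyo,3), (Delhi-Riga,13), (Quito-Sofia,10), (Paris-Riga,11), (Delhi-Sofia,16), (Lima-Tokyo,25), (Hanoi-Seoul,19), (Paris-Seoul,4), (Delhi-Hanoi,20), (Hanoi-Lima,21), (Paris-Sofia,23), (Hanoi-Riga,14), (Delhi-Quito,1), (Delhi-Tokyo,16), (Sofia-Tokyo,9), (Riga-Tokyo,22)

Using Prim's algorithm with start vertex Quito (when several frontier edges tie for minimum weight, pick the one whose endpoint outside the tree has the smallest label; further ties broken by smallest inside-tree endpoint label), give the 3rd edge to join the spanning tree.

Quito-Sofia

Prim, starting at Quito.
Step 1: cheapest edge leaving the tree is Delhi-Quito (1); add Delhi.
Step 2: cheapest edge leaving the tree is Delhi-Lima (6); add Lima.
Step 3: cheapest edge leaving the tree is Quito-Sofia (10); add Sofia.
Step 4: cheapest edge leaving the tree is Sofia-Tokyo (9); add Tokyo.
Step 5: cheapest edge leaving the tree is Hanoi-Tokyo (3); add Hanoi.
Step 6: cheapest edge leaving the tree is Delhi-Riga (13); add Riga.
Step 7: cheapest edge leaving the tree is Paris-Riga (11); add Paris.
Step 8: cheapest edge leaving the tree is Paris-Seoul (4); add Seoul.
The 3rd edge added is Quito-Sofia.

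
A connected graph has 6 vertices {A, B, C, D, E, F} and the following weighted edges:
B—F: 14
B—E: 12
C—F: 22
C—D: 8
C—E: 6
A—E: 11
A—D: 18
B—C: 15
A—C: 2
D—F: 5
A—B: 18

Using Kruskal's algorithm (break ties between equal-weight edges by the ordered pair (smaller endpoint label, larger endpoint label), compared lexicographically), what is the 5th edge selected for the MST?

Sort edges by weight, then run Kruskal:
A—C (2): add — endpoints in different components.
D—F (5): add — endpoints in different components.
C—E (6): add — endpoints in different components.
C—D (8): add — endpoints in different components.
A—E (11): skip — A and E already connected.
B—E (12): add — endpoints in different components.
The 5th edge added is B—E.

B-E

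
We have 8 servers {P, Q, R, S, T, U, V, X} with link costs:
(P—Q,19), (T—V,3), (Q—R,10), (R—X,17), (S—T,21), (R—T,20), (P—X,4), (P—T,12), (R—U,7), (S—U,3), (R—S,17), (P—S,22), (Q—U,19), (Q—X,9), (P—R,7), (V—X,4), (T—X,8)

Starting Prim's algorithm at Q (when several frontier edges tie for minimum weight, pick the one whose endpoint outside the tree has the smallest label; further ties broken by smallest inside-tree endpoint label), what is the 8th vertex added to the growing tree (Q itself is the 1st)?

Prim, starting at Q.
Step 1: cheapest edge leaving the tree is Q—X (9); add X.
Step 2: cheapest edge leaving the tree is P—X (4); add P.
Step 3: cheapest edge leaving the tree is V—X (4); add V.
Step 4: cheapest edge leaving the tree is T—V (3); add T.
Step 5: cheapest edge leaving the tree is P—R (7); add R.
Step 6: cheapest edge leaving the tree is R—U (7); add U.
Step 7: cheapest edge leaving the tree is S—U (3); add S.
Vertex order: Q, X, P, V, T, R, U, S. The 8th vertex is S.

S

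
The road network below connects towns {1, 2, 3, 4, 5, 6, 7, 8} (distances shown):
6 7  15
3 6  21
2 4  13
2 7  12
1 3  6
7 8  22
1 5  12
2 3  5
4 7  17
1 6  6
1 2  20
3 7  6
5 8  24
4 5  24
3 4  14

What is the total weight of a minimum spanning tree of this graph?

70

Prim's algorithm from 8:
Step 1: cheapest edge leaving the tree is 7 8 (22); add 7.
Step 2: cheapest edge leaving the tree is 3 7 (6); add 3.
Step 3: cheapest edge leaving the tree is 2 3 (5); add 2.
Step 4: cheapest edge leaving the tree is 1 3 (6); add 1.
Step 5: cheapest edge leaving the tree is 1 6 (6); add 6.
Step 6: cheapest edge leaving the tree is 1 5 (12); add 5.
Step 7: cheapest edge leaving the tree is 2 4 (13); add 4.
MST edges: 7 8, 3 7, 2 3, 1 3, 1 6, 1 5, 2 4; total weight 22+6+5+6+6+12+13 = 70.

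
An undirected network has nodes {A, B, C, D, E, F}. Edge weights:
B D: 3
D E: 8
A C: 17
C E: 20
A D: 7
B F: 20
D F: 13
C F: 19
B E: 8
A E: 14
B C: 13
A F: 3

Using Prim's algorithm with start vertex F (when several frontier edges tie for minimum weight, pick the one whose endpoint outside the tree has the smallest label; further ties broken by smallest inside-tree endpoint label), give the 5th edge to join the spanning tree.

B-C

Prim's algorithm from F:
Step 1: cheapest edge leaving the tree is A F (3); add A.
Step 2: cheapest edge leaving the tree is A D (7); add D.
Step 3: cheapest edge leaving the tree is B D (3); add B.
Step 4: cheapest edge leaving the tree is B E (8); add E.
Step 5: cheapest edge leaving the tree is B C (13); add C.
The 5th edge added is B C.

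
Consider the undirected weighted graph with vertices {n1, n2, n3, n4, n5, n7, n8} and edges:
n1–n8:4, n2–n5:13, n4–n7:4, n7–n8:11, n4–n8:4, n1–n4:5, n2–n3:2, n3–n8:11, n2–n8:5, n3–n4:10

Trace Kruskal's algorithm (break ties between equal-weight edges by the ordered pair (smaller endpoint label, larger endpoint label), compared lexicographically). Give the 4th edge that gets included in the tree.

Kruskal: consider edges lightest-first.
n2–n3 (2): add. Components now {n4} {n8} {n1} {n2,n3} {n5} {n7}
n1–n8 (4): add. Components now {n4} {n1,n8} {n2,n3} {n5} {n7}
n4–n7 (4): add. Components now {n4,n7} {n1,n8} {n2,n3} {n5}
n4–n8 (4): add. Components now {n1,n4,n7,n8} {n2,n3} {n5}
n1–n4 (5): skip — n4 and n1 already connected.
n2–n8 (5): add. Components now {n1,n2,n3,n4,n7,n8} {n5}
n3–n4 (10): skip — n4 and n3 already connected.
n3–n8 (11): skip — n8 and n3 already connected.
n7–n8 (11): skip — n8 and n7 already connected.
n2–n5 (13): add. Components now {n1,n2,n3,n4,n5,n7,n8}
The 4th edge added is n4–n8.

n4-n8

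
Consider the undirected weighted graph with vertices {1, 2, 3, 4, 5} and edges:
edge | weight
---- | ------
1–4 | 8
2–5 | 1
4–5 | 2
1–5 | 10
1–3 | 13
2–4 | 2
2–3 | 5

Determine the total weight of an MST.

Prim's algorithm from 3:
Step 1: frontier [2–3 5, 1–3 13] → take 2–3 (5); add 2.
Step 2: frontier [2–5 1, 2–4 2, 1–3 13] → take 2–5 (1); add 5.
Step 3: frontier [2–4 2, 1–3 13, 4–5 2, 1–5 10] → take 2–4 (2); add 4.
Step 4: frontier [1–3 13, 1–4 8, 1–5 10] → take 1–4 (8); add 1.
MST edges: 2–3, 2–5, 2–4, 1–4; total weight 5+1+2+8 = 16.

16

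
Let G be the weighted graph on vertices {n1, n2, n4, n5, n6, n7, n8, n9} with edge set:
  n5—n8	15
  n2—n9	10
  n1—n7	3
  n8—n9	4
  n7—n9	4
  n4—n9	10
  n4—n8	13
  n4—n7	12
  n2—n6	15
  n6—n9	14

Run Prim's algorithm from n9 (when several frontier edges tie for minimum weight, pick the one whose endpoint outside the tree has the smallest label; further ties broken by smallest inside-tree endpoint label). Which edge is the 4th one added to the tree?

n2-n9

Grow the tree from n9 using Prim:
Step 1: frontier [n7—n9 4, n8—n9 4, n2—n9 10, n4—n9 10, n6—n9 14] → take n7—n9 (4); add n7.
Step 2: frontier [n1—n7 3, n4—n7 12, n8—n9 4, n2—n9 10, n4—n9 10, n6—n9 14] → take n1—n7 (3); add n1.
Step 3: frontier [n4—n7 12, n8—n9 4, n2—n9 10, n4—n9 10, n6—n9 14] → take n8—n9 (4); add n8.
Step 4: frontier [n4—n7 12, n4—n8 13, n5—n8 15, n2—n9 10, n4—n9 10, n6—n9 14] → take n2—n9 (10); add n2.
Step 5: frontier [n2—n6 15, n4—n7 12, n4—n8 13, n5—n8 15, n4—n9 10, n6—n9 14] → take n4—n9 (10); add n4.
Step 6: frontier [n2—n6 15, n5—n8 15, n6—n9 14] → take n6—n9 (14); add n6.
Step 7: frontier [n5—n8 15] → take n5—n8 (15); add n5.
The 4th edge added is n2—n9.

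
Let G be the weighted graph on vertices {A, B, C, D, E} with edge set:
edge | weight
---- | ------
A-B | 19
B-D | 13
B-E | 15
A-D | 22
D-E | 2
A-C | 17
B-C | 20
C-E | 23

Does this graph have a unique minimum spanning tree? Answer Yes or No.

Kruskal: consider edges lightest-first.
D-E (2): add. Components now {A} {B} {C} {D,E}
B-D (13): add. Components now {A} {B,D,E} {C}
B-E (15): skip — B and E already connected.
A-C (17): add. Components now {A,C} {B,D,E}
A-B (19): add. Components now {A,B,C,D,E}
Every non-tree edge has weight strictly greater than the heaviest edge on the tree path between its endpoints, so the MST is unique.

Yes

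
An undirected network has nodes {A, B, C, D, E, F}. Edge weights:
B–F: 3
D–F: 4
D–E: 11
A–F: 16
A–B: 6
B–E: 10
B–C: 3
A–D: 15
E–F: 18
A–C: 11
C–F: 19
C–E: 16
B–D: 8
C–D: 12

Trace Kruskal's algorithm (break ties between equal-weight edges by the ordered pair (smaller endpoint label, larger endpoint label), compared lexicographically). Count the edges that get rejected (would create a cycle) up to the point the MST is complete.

Kruskal's algorithm — process edges by increasing weight (ties by edge label):
B–C (3): add. Components now {A} {B,C} {D} {E} {F}
B–F (3): add. Components now {A} {B,C,F} {D} {E}
D–F (4): add. Components now {A} {B,C,D,F} {E}
A–B (6): add. Components now {A,B,C,D,F} {E}
B–D (8): skip — B and D already connected.
B–E (10): add. Components now {A,B,C,D,E,F}
Edges rejected before the tree was complete: 1.

1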